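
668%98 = 80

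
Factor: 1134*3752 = 4254768  =  2^4*3^4*7^2 * 67^1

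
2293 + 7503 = 9796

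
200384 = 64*3131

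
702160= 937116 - 234956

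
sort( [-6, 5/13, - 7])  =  [ - 7, - 6,5/13]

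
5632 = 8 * 704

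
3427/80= 42 + 67/80 = 42.84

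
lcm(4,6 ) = 12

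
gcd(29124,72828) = 36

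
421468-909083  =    -  487615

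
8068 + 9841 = 17909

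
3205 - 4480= -1275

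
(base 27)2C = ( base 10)66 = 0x42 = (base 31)24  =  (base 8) 102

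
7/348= 7/348 = 0.02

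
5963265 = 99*60235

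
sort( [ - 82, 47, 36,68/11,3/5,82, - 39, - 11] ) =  [ - 82, -39, - 11,3/5,68/11 , 36 , 47, 82]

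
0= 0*129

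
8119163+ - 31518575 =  - 23399412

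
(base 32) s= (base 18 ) 1A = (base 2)11100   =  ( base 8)34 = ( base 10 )28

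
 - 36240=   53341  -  89581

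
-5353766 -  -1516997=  - 3836769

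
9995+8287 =18282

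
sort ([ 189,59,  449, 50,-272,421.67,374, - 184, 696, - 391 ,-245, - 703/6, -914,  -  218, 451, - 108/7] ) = [ - 914,-391 , -272,- 245,  -  218,-184,-703/6, - 108/7,  50, 59, 189, 374,  421.67 , 449, 451,696]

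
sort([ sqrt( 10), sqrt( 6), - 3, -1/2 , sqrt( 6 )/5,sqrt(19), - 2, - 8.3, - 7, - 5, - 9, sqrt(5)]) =[ - 9, - 8.3, - 7, - 5, - 3, - 2,-1/2,sqrt(6)/5 , sqrt( 5),sqrt(6) , sqrt(10 ) , sqrt(19)]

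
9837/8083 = 1 + 1754/8083=1.22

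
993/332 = 2 + 329/332 = 2.99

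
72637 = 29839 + 42798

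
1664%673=318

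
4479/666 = 1493/222 = 6.73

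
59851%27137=5577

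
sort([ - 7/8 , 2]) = [ - 7/8,2]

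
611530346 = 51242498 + 560287848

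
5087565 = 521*9765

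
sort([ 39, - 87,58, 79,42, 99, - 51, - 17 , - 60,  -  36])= [ - 87 , - 60, - 51, - 36,-17, 39, 42, 58, 79,99]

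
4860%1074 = 564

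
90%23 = 21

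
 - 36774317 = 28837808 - 65612125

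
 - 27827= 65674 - 93501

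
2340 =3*780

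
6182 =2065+4117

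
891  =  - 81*(-11)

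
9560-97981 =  - 88421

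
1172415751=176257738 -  -996158013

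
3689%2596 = 1093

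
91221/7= 13031+ 4/7= 13031.57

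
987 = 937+50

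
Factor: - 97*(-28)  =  2716 = 2^2*7^1*97^1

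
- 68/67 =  - 68/67 = - 1.01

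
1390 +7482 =8872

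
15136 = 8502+6634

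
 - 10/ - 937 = 10/937 = 0.01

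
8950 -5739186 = -5730236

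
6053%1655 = 1088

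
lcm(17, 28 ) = 476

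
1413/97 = 14 + 55/97 = 14.57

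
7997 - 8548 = - 551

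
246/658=123/329 = 0.37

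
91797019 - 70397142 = 21399877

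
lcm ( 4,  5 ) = 20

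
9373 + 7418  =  16791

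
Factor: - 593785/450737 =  - 5^1*7^( - 1)*19^( -1)*3389^(-1 )*118757^1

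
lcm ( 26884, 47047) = 188188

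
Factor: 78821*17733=3^1 * 23^3*149^1*257^1= 1397732793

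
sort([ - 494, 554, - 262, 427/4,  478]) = [  -  494,  -  262, 427/4,478 , 554 ] 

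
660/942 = 110/157 = 0.70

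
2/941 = 2/941= 0.00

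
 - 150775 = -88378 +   -  62397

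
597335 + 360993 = 958328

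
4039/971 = 4039/971 = 4.16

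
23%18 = 5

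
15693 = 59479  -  43786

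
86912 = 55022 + 31890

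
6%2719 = 6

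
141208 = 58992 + 82216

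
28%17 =11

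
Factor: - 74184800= - 2^5*5^2 *47^1 * 1973^1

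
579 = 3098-2519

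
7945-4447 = 3498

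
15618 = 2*7809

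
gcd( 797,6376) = 797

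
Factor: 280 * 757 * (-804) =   -  2^5*3^1 * 5^1 * 7^1*67^1 * 757^1 = -  170415840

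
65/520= 1/8  =  0.12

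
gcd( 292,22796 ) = 4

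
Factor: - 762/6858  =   - 1/9 = - 3^( - 2)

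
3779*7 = 26453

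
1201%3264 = 1201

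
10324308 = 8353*1236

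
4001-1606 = 2395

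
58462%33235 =25227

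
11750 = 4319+7431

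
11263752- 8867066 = 2396686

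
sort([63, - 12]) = [ - 12,63]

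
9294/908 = 10 + 107/454 = 10.24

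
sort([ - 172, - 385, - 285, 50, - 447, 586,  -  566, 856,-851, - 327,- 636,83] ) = [- 851,-636,-566,  -  447,-385, - 327, - 285, - 172,50 , 83, 586,856] 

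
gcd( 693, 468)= 9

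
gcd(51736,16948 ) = 892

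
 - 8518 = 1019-9537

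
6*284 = 1704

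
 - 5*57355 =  - 286775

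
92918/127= 92918/127 = 731.64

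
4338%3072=1266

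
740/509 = 740/509  =  1.45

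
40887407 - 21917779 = 18969628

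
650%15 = 5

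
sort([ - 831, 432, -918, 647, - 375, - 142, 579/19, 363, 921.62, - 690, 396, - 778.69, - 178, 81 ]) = [ - 918, - 831, - 778.69, -690, -375, - 178, - 142, 579/19, 81, 363, 396,432,647, 921.62]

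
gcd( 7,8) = 1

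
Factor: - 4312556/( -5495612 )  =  1078139/1373903 = 43^1*61^(-1 )*101^(-1 )* 223^( - 1)*25073^1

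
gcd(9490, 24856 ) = 26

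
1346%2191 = 1346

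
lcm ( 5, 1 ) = 5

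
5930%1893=251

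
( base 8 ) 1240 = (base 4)22200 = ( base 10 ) 672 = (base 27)OO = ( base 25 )11M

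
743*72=53496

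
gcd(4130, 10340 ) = 10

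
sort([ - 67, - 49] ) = [ - 67, - 49 ]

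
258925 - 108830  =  150095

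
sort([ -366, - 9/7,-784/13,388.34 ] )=[ - 366, - 784/13, - 9/7 , 388.34] 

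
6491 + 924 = 7415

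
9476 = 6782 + 2694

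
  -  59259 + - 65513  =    -  124772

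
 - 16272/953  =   - 18 + 882/953 = - 17.07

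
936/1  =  936 = 936.00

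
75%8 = 3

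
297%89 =30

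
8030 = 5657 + 2373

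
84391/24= 3516 + 7/24  =  3516.29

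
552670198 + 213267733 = 765937931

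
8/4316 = 2/1079 = 0.00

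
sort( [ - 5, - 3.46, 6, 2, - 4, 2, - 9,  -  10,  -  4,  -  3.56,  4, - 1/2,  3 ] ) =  [ - 10 , - 9, - 5, - 4, - 4, - 3.56,-3.46,-1/2, 2, 2,3,  4,6]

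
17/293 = 17/293=0.06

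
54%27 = 0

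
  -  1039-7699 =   -  8738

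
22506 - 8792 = 13714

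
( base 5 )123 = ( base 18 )22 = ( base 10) 38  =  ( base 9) 42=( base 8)46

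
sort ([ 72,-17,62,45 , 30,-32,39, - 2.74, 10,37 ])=[ - 32, - 17, - 2.74,10,30, 37,39,45, 62,72] 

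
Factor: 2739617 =73^1*37529^1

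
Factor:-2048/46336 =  - 2^3 * 181^(-1) = - 8/181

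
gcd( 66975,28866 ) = 3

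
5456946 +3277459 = 8734405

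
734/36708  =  367/18354=0.02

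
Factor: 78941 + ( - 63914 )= 15027 = 3^1 * 5009^1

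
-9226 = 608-9834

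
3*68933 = 206799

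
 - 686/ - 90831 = 686/90831 = 0.01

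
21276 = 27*788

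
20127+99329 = 119456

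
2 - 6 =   -  4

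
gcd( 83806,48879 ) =1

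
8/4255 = 8/4255=   0.00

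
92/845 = 92/845 = 0.11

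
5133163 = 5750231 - 617068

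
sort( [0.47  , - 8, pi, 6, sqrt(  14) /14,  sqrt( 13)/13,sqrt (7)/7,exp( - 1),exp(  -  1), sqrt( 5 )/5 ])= [ - 8, sqrt(14)/14 , sqrt(13)/13, exp(  -  1),exp( - 1), sqrt(7)/7 , sqrt( 5) /5, 0.47,pi, 6 ] 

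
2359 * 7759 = 18303481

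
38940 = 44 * 885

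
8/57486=4/28743 = 0.00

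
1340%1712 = 1340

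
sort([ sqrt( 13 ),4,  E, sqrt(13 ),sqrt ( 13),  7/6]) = [ 7/6, E,  sqrt(13), sqrt(13),sqrt(13),4]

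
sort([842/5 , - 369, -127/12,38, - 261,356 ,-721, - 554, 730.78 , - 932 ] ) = [ - 932 , - 721,- 554, - 369, - 261, - 127/12,  38,842/5, 356, 730.78 ]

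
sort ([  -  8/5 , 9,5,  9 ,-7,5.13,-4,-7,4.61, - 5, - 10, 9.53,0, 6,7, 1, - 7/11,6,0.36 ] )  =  [ - 10,-7, - 7, - 5, - 4, - 8/5, - 7/11 , 0,0.36, 1,  4.61, 5,5.13,6, 6,7, 9,9,9.53 ]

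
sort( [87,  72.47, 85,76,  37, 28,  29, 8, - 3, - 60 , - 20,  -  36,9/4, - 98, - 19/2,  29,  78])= [ - 98,- 60, - 36, - 20, - 19/2, - 3,9/4, 8, 28, 29, 29,37,72.47,76,  78, 85,87]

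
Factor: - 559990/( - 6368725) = 111998/1273745 = 2^1*5^ (  -  1)*11^(  -  1)* 29^1*1931^1*23159^( - 1) 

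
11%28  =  11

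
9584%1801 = 579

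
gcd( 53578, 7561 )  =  1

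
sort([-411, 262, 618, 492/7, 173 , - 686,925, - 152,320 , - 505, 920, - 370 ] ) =[ - 686,  -  505, - 411,-370, - 152,492/7, 173,262, 320,618, 920, 925 ] 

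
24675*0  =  0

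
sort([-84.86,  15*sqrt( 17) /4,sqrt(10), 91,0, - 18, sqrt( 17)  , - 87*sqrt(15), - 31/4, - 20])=[- 87*sqrt(15),-84.86, -20,  -  18,- 31/4, 0,sqrt( 10),  sqrt( 17),15 * sqrt(17)/4,91 ]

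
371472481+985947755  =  1357420236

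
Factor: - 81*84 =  - 2^2*3^5*7^1 = - 6804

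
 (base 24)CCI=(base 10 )7218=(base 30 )80I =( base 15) 2213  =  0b1110000110010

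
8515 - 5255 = 3260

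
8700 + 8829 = 17529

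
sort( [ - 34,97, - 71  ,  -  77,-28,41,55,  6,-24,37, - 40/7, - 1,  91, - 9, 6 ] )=[-77, - 71, - 34, - 28, -24, - 9, - 40/7,  -  1, 6, 6,37,  41,55, 91, 97 ] 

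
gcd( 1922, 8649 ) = 961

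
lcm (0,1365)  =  0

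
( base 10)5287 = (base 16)14A7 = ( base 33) 4S7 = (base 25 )8bc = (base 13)2539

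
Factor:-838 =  - 2^1*419^1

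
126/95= 126/95 = 1.33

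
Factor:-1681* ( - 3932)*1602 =10588726584  =  2^3 * 3^2*41^2*89^1*983^1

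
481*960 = 461760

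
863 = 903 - 40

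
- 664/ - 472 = 1 + 24/59  =  1.41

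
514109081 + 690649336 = 1204758417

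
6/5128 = 3/2564 =0.00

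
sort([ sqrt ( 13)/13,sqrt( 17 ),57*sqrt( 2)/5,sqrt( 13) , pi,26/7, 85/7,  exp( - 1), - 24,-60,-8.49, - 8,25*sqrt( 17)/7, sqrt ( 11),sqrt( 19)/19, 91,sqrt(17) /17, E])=[ - 60, - 24, - 8.49, - 8,sqrt(19 )/19,sqrt( 17 ) /17, sqrt(13)/13,exp(-1 ),E, pi, sqrt(11),sqrt(13 ),26/7,sqrt(17), 85/7,25*sqrt( 17) /7, 57*sqrt( 2)/5,  91 ] 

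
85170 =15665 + 69505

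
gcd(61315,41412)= 1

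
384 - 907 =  - 523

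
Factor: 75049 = 13^1 * 23^1* 251^1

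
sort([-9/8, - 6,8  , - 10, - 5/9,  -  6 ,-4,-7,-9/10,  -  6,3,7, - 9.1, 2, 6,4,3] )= [ - 10,-9.1, - 7, - 6, - 6,-6, - 4,-9/8, - 9/10,- 5/9,2,3,3,4,6, 7, 8] 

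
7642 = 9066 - 1424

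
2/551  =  2/551  =  0.00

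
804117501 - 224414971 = 579702530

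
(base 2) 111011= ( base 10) 59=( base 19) 32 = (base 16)3b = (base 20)2J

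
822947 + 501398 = 1324345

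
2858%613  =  406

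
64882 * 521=33803522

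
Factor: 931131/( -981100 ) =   -  2^ (-2)*3^2*5^( - 2 )*307^1 * 337^1 * 9811^(- 1)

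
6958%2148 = 514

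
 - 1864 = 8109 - 9973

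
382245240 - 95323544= 286921696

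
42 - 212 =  - 170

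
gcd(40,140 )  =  20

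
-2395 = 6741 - 9136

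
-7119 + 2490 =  - 4629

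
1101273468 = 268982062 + 832291406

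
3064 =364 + 2700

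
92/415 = 92/415 = 0.22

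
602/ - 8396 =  - 301/4198 = - 0.07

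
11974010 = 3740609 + 8233401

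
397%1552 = 397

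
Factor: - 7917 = - 3^1*7^1*13^1*29^1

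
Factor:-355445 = -5^1*71089^1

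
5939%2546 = 847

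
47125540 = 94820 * 497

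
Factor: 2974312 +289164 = 3263476 = 2^2 *815869^1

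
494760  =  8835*56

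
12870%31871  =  12870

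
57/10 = 5 + 7/10  =  5.70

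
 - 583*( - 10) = 5830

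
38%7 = 3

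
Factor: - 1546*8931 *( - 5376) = 2^9 * 3^2 * 7^1 * 13^1 * 229^1 * 773^1 = 74228184576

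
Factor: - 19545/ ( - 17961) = 5^1 *1303^1* 5987^(-1) = 6515/5987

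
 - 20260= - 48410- - 28150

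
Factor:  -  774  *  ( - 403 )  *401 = 2^1*3^2*13^1*31^1*43^1 * 401^1 = 125080722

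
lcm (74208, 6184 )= 74208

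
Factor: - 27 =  - 3^3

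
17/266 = 17/266 = 0.06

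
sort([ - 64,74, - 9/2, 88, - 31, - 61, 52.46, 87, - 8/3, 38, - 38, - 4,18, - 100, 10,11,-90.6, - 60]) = [ - 100, -90.6,-64, - 61, - 60, - 38  ,  -  31,-9/2, - 4 , - 8/3, 10, 11,18, 38, 52.46,74,87, 88]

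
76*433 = 32908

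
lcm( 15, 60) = 60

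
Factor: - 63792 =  -2^4*3^2 * 443^1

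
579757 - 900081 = -320324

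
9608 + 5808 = 15416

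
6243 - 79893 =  - 73650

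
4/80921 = 4/80921 = 0.00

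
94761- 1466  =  93295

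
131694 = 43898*3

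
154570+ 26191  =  180761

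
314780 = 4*78695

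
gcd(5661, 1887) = 1887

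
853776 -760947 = 92829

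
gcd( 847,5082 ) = 847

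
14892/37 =402+18/37 = 402.49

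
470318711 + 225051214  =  695369925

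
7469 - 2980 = 4489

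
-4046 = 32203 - 36249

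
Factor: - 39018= - 2^1 *3^1 * 7^1*929^1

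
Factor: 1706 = 2^1*853^1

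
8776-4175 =4601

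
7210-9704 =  - 2494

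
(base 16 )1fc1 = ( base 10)8129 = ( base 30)90t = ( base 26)c0h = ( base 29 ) 9J9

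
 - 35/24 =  - 2+ 13/24  =  - 1.46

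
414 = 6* 69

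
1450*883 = 1280350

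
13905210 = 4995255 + 8909955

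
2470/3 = 823 + 1/3 = 823.33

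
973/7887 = 973/7887=0.12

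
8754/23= 380 + 14/23  =  380.61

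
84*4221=354564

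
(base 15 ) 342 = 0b1011100001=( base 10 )737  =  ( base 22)1BB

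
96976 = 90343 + 6633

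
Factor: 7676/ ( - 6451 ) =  - 2^2* 19^1* 101^1*6451^(-1)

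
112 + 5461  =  5573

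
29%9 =2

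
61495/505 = 12299/101 = 121.77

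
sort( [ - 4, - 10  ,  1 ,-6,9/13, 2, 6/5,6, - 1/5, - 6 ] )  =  [ - 10, - 6, - 6, - 4, - 1/5, 9/13,1,6/5,2,6 ]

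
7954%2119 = 1597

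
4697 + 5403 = 10100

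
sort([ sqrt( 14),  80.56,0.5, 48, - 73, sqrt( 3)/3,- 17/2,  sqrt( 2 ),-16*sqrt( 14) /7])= [ - 73, - 16*sqrt ( 14 )/7, - 17/2,0.5, sqrt( 3)/3,sqrt( 2 ),sqrt( 14 ),48,80.56] 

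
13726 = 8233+5493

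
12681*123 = 1559763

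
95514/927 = 31838/309 = 103.04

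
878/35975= 878/35975 = 0.02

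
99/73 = 1 + 26/73  =  1.36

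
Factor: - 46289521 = -17^1*2722913^1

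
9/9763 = 9/9763 = 0.00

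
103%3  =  1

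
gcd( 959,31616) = 1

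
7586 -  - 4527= 12113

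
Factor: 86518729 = 11^1*17^1*462667^1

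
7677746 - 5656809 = 2020937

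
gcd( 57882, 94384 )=2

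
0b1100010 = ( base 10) 98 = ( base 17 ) 5D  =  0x62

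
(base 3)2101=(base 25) 2E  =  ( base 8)100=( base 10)64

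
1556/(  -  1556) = -1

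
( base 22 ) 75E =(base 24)628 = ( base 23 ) 6EG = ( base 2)110110111000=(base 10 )3512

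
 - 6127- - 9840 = 3713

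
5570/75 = 1114/15 = 74.27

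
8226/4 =2056+1/2  =  2056.50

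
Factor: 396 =2^2*3^2*11^1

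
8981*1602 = 14387562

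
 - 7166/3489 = -7166/3489 = - 2.05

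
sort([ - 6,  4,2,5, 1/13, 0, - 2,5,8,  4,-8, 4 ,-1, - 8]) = [ - 8 , - 8 ,  -  6, - 2, - 1 , 0, 1/13, 2,4,4 , 4 , 5,  5 , 8] 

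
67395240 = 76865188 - 9469948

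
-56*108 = -6048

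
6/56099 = 6/56099 =0.00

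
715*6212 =4441580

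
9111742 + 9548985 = 18660727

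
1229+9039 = 10268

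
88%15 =13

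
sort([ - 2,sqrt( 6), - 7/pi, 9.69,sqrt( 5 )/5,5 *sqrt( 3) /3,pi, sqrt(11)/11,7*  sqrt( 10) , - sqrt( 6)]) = [ - sqrt( 6), - 7/pi, - 2,sqrt( 11) /11,sqrt(5)/5,sqrt( 6), 5 * sqrt( 3) /3,pi,9.69,7*sqrt(10 ) ] 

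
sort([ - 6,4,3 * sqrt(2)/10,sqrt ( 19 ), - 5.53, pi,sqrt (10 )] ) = [  -  6, - 5.53,  3*sqrt(2 )/10  ,  pi,  sqrt (10 ) , 4, sqrt( 19)] 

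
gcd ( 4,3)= 1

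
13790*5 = 68950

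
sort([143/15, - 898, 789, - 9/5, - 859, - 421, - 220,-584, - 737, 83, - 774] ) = [ - 898, - 859, - 774, - 737, - 584, - 421, - 220, - 9/5,143/15,83, 789]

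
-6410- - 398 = - 6012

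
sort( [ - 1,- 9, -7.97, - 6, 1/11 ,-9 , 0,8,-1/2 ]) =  [ - 9, - 9, -7.97, - 6, - 1,- 1/2, 0,  1/11 , 8]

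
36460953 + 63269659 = 99730612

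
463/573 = 463/573 = 0.81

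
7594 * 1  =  7594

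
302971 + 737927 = 1040898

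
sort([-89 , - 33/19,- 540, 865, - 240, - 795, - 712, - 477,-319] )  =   [ - 795,-712, -540,- 477, - 319, - 240, - 89, - 33/19, 865 ]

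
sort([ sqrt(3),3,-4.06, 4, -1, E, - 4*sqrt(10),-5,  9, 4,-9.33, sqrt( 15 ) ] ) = [ -4*sqrt( 10),  -  9.33, - 5,-4.06, -1,sqrt( 3),E, 3,  sqrt (15),4,  4,9]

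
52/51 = 1 + 1/51 = 1.02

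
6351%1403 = 739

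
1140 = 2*570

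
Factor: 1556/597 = 2^2*3^( -1) *199^( - 1)*389^1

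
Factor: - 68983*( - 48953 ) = 101^1*683^1*48953^1 = 3376924799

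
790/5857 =790/5857 = 0.13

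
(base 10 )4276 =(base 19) BG1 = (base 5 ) 114101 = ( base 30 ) 4mg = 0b1000010110100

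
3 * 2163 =6489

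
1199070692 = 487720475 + 711350217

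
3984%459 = 312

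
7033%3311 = 411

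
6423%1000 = 423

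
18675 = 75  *249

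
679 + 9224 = 9903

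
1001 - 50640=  - 49639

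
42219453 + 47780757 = 90000210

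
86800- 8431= 78369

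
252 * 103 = 25956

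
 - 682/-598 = 341/299=   1.14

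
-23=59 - 82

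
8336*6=50016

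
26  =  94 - 68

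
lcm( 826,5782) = 5782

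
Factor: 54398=2^1*59^1*461^1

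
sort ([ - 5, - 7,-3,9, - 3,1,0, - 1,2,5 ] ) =[  -  7, - 5, - 3, - 3,-1, 0, 1,2, 5, 9 ] 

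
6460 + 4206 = 10666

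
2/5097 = 2/5097   =  0.00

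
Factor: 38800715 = 5^1*17^1 * 283^1 * 1613^1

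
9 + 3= 12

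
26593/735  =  3799/105  =  36.18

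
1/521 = 1/521 = 0.00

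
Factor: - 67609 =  - 17^1*41^1*97^1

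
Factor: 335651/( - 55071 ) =-3^(-2)* 29^ ( - 1)*59^1*211^(- 1 )*5689^1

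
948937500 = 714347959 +234589541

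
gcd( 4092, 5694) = 6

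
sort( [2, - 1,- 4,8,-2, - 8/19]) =[  -  4, - 2,  -  1 , - 8/19,2,8]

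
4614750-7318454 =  - 2703704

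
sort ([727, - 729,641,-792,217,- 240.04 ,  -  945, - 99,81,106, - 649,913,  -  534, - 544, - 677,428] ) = [-945 , -792, - 729, - 677,-649,-544, - 534, - 240.04,- 99,81,106,217, 428,641,727,913] 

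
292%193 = 99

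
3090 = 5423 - 2333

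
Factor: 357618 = 2^1*3^1*19^1*3137^1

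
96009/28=96009/28  =  3428.89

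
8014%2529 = 427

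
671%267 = 137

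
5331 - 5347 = - 16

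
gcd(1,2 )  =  1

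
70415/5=14083  =  14083.00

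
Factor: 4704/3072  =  2^( - 5 )*7^2 = 49/32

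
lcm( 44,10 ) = 220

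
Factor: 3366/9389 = 2^1*3^2*11^1 * 17^1*41^( - 1 )*229^( - 1)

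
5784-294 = 5490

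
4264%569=281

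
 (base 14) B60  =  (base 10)2240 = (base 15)9E5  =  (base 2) 100011000000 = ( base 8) 4300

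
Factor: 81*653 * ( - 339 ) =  - 17930727 = - 3^5*113^1*653^1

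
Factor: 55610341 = 619^1*89839^1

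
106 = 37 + 69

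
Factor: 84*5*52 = 21840 = 2^4*3^1*5^1*7^1*13^1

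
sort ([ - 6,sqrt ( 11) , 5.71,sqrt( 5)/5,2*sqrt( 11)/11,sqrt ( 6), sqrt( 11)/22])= [ - 6,  sqrt(11)/22 , sqrt(5)/5,  2*sqrt ( 11) /11,sqrt ( 6 ),sqrt( 11), 5.71]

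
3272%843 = 743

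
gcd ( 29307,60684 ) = 3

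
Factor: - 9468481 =-11^1 * 61^1 * 103^1*137^1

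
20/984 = 5/246 = 0.02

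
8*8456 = 67648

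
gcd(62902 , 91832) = 2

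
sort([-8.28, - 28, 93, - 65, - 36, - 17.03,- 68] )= [ - 68, - 65,-36, - 28, - 17.03,-8.28, 93]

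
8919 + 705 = 9624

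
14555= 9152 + 5403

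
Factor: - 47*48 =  - 2256 = -2^4*3^1*47^1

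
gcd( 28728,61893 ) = 9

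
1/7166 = 1/7166 =0.00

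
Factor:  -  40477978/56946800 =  - 2^(  -  3 )*5^(  -  2 )*19^ (  -  1) * 59^(  -  1 )*127^(  -  1)*20238989^1=- 20238989/28473400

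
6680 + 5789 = 12469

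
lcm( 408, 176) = 8976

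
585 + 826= 1411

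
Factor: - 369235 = -5^1 *73847^1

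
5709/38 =150 + 9/38= 150.24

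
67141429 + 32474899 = 99616328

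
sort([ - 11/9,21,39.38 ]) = [ - 11/9,21,39.38]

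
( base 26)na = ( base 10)608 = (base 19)1d0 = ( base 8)1140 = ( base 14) 316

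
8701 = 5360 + 3341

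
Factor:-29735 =  -  5^1*19^1*313^1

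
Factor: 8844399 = 3^2*71^1*13841^1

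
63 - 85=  - 22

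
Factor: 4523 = 4523^1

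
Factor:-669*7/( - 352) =2^( - 5 )*3^1*7^1*11^(- 1)*223^1 = 4683/352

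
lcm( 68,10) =340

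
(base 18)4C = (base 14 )60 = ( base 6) 220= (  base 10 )84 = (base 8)124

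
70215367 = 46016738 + 24198629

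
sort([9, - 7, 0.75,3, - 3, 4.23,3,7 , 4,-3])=[ - 7, - 3, - 3  ,  0.75,3,3, 4, 4.23, 7, 9]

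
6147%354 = 129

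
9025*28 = 252700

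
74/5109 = 74/5109 = 0.01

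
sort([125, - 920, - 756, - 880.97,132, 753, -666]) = [-920,  -  880.97,  -  756, -666,125, 132 , 753]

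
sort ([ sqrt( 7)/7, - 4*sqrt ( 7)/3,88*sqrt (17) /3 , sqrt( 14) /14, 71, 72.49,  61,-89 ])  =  [ - 89, - 4*sqrt( 7) /3, sqrt( 14)/14, sqrt( 7)/7, 61,71,  72.49, 88*sqrt( 17 ) /3 ]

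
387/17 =387/17 = 22.76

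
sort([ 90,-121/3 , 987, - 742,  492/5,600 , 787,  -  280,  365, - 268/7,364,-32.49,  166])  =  [ - 742,  -  280, - 121/3 , - 268/7 ,-32.49,90,  492/5, 166,  364, 365,600,787,  987 ] 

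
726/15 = 242/5=48.40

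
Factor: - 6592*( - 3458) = 22795136 = 2^7*7^1*13^1*19^1*103^1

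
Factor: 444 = 2^2*3^1*37^1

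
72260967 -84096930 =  - 11835963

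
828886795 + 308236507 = 1137123302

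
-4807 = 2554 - 7361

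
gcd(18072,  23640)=24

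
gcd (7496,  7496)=7496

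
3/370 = 3/370 = 0.01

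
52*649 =33748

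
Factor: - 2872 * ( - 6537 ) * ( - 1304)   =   - 24481640256=- 2^6*3^1 * 163^1 * 359^1 * 2179^1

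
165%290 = 165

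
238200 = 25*9528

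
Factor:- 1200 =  - 2^4*3^1*5^2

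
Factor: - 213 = -3^1*71^1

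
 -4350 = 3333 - 7683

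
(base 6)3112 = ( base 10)692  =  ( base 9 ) 848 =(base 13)413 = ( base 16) 2B4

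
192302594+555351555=747654149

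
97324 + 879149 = 976473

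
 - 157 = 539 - 696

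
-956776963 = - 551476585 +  - 405300378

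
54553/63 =54553/63=865.92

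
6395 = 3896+2499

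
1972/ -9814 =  -1  +  3921/4907 = -0.20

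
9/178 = 9/178 = 0.05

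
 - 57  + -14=-71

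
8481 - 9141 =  - 660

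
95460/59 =95460/59= 1617.97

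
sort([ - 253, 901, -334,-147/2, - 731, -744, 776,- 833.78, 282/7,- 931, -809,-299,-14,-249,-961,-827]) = [ - 961, - 931, - 833.78, - 827, - 809,-744, - 731, - 334, - 299, - 253,  -  249 , - 147/2,- 14, 282/7, 776, 901]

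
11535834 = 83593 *138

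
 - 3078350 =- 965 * 3190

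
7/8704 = 7/8704 = 0.00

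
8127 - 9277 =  - 1150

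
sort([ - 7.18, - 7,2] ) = [  -  7.18, - 7,  2 ] 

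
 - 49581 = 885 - 50466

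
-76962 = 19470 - 96432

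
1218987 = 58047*21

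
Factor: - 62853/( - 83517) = 73/97 = 73^1* 97^( - 1) 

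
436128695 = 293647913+142480782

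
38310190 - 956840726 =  -918530536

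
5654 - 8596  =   - 2942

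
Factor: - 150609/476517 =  - 61/193 = - 61^1*193^( - 1) 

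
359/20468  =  359/20468 = 0.02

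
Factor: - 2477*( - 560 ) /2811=2^4 * 3^( - 1)* 5^1*7^1*937^( - 1) * 2477^1 = 1387120/2811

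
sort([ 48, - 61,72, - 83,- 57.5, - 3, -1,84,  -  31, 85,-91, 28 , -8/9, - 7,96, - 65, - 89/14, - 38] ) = [  -  91, - 83,  -  65, - 61, - 57.5,  -  38,- 31,-7,  -  89/14,-3, -1,-8/9,28,48,72,84,85 , 96]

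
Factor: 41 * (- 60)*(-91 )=2^2*3^1 * 5^1*7^1*13^1*41^1 = 223860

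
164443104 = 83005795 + 81437309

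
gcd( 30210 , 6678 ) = 318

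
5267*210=1106070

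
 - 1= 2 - 3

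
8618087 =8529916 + 88171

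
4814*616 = 2965424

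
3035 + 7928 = 10963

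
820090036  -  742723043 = 77366993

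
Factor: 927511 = 13^1 * 71347^1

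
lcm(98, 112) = 784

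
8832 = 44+8788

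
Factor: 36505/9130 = 2^(-1 )*7^2*11^(-1 ) * 83^( - 1 )*149^1 = 7301/1826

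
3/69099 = 1/23033 = 0.00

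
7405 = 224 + 7181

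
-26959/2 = -13480 + 1/2  =  - 13479.50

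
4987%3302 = 1685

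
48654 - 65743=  - 17089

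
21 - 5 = 16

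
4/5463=4/5463 = 0.00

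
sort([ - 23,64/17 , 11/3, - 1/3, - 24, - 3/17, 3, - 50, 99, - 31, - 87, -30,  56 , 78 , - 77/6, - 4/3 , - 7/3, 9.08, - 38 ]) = [ - 87, - 50, - 38, - 31 , - 30, - 24 , - 23, - 77/6,-7/3, - 4/3, - 1/3,-3/17,3,11/3, 64/17 , 9.08, 56,78,99]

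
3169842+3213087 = 6382929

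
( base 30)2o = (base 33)2I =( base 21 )40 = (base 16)54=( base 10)84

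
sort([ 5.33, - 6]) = [ - 6,5.33]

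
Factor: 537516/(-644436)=-3^( - 1 ) * 7^1 * 13^ ( - 1 )*17^ ( - 1 ) * 79^1 = -553/663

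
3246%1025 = 171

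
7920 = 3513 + 4407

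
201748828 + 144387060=346135888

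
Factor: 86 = 2^1*43^1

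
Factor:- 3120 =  - 2^4*3^1*5^1*13^1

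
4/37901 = 4/37901  =  0.00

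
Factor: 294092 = 2^2*73523^1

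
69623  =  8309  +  61314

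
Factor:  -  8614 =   -  2^1* 59^1 *73^1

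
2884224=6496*444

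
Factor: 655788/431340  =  7807/5135 = 5^( - 1 ) * 13^( - 1) * 37^1* 79^( - 1 )*211^1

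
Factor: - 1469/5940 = -2^(  -  2 )*3^ ( - 3 ) * 5^(-1) * 11^(- 1 )*13^1 * 113^1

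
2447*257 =628879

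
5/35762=5/35762 = 0.00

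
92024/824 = 11503/103 = 111.68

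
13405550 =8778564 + 4626986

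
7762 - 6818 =944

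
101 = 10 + 91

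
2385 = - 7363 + 9748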